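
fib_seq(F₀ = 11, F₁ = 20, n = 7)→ [11, 20, 31, 51, 82, 133, 215]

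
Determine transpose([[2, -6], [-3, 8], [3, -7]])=[[2, -3, 3], [-6, 8, -7]]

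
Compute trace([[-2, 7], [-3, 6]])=diagonal: (-2) + 6
= 4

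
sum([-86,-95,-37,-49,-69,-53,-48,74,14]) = (-86) + (-95) + (-37) + (-49) + (-69) + (-53) + (-48) + 74 + 14
= -349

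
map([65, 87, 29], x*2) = [130, 174, 58]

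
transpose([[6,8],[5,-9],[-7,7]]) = [[6, 5, -7], [8, -9, 7]]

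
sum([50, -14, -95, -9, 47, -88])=50 + (-14) + (-95) + (-9) + 47 + (-88)
= -109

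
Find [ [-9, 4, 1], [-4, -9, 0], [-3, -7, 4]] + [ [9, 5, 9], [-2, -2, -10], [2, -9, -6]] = [[0, 9, 10], [-6, -11, -10], [-1, -16, -2]]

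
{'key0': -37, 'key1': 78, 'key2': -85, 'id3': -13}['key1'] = 78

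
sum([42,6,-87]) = -39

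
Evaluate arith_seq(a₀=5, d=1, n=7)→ a_0 = 5 + 0*1 = 5
a_1 = 5 + 1*1 = 6
a_2 = 5 + 2*1 = 7
...
= [5, 6, 7, 8, 9, 10, 11]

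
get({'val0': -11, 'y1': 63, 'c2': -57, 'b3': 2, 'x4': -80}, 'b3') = 2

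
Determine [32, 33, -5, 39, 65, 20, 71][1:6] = [33, -5, 39, 65, 20]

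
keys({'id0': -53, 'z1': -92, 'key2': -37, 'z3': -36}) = ['id0', 'z1', 'key2', 'z3']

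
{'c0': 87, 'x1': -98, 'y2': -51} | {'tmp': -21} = {'c0': 87, 'x1': -98, 'y2': -51, 'tmp': -21}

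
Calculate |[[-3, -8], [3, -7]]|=(-3)*(-7) - (-8)*(3)
= 45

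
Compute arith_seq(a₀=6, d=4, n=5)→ a_0 = 6 + 0*4 = 6
a_1 = 6 + 1*4 = 10
a_2 = 6 + 2*4 = 14
...
= [6, 10, 14, 18, 22]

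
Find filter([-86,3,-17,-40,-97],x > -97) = [-86, 3, -17, -40]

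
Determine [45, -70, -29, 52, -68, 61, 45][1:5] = [-70, -29, 52, -68]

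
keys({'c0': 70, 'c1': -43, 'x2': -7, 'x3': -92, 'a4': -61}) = ['c0', 'c1', 'x2', 'x3', 'a4']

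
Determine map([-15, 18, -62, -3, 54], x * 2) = -15*2=-30, 18*2=36, -62*2=-124, -3*2=-6, 54*2=108
= [-30, 36, -124, -6, 108]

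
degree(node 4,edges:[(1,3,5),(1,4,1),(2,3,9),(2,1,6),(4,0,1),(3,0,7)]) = 2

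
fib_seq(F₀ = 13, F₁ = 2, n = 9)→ [13, 2, 15, 17, 32, 49, 81, 130, 211]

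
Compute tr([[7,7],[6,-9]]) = -2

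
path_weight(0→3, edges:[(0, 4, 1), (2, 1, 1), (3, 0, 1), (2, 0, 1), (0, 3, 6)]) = 6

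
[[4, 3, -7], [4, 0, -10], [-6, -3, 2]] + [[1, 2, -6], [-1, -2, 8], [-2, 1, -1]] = [[5, 5, -13], [3, -2, -2], [-8, -2, 1]]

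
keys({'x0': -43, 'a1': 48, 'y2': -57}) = ['x0', 'a1', 'y2']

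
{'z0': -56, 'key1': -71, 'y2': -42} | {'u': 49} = {'z0': -56, 'key1': -71, 'y2': -42, 'u': 49}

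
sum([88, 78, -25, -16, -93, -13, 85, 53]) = 157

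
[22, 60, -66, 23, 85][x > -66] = keep x where x > -66: 22✓, 60✓, -66✗, 23✓, 85✓
= [22, 60, 23, 85]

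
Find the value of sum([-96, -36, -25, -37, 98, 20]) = -76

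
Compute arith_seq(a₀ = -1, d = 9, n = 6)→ [-1, 8, 17, 26, 35, 44]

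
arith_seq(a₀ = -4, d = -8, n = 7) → [-4, -12, -20, -28, -36, -44, -52]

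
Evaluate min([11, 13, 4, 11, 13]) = 4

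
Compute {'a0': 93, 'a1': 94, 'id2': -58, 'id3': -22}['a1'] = 94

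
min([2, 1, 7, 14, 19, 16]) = 1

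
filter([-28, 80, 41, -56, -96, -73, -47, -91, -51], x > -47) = [-28, 80, 41]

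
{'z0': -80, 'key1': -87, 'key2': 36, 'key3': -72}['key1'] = -87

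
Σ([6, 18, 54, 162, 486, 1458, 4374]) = 6 + 18 + 54 + 162 + 486 + 1458 + 4374
= 6558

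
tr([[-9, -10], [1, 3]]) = diagonal: (-9) + 3
= -6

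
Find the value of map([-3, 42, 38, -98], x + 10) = [7, 52, 48, -88]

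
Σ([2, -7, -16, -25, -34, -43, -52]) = -175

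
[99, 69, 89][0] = 99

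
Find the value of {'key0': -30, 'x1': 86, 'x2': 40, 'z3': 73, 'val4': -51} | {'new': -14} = {'key0': -30, 'x1': 86, 'x2': 40, 'z3': 73, 'val4': -51, 'new': -14}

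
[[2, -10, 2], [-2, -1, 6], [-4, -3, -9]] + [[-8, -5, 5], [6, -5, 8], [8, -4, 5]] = [[-6, -15, 7], [4, -6, 14], [4, -7, -4]]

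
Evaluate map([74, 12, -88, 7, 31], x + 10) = [84, 22, -78, 17, 41]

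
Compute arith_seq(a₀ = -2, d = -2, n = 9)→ a_0 = -2 + 0*-2 = -2
a_1 = -2 + 1*-2 = -4
a_2 = -2 + 2*-2 = -6
...
= [-2, -4, -6, -8, -10, -12, -14, -16, -18]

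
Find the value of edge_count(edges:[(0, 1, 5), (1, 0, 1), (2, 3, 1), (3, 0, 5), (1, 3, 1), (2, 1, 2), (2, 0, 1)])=7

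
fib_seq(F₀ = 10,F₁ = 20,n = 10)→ [10, 20, 30, 50, 80, 130, 210, 340, 550, 890]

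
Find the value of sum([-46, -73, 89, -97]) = -127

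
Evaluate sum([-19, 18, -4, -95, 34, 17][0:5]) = -66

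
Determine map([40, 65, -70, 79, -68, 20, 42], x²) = (40)²=1600, (65)²=4225, (-70)²=4900, (79)²=6241, (-68)²=4624, (20)²=400, (42)²=1764
= [1600, 4225, 4900, 6241, 4624, 400, 1764]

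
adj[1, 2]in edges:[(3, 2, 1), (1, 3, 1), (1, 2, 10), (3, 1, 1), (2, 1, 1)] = 10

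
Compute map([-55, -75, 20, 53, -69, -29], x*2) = -55*2=-110, -75*2=-150, 20*2=40, 53*2=106, -69*2=-138, -29*2=-58
= [-110, -150, 40, 106, -138, -58]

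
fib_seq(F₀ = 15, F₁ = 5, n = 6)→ [15, 5, 20, 25, 45, 70]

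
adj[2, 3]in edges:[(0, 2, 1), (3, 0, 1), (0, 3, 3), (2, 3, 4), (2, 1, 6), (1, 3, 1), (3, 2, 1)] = 4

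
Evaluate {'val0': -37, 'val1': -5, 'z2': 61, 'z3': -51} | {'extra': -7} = {'val0': -37, 'val1': -5, 'z2': 61, 'z3': -51, 'extra': -7}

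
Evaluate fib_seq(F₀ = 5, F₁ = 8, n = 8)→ F_2 = F_1 + F_0 = 13
F_3 = F_2 + F_1 = 21
F_4 = F_3 + F_2 = 34
...
= [5, 8, 13, 21, 34, 55, 89, 144]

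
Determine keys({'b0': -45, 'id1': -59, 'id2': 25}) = ['b0', 'id1', 'id2']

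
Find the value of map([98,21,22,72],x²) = [9604, 441, 484, 5184]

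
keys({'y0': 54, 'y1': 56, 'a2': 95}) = ['y0', 'y1', 'a2']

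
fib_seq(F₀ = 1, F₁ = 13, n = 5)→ [1, 13, 14, 27, 41]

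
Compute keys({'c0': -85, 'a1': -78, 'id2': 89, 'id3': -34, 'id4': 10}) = ['c0', 'a1', 'id2', 'id3', 'id4']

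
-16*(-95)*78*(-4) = -474240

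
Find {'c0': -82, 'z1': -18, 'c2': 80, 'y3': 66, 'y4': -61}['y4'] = -61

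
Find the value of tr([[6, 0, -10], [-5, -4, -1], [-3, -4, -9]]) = diagonal: 6 + (-4) + (-9)
= -7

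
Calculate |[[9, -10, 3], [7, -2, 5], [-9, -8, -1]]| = (1)*(9)*det([[-2, 5], [-8, -1]]) + (-1)*(-10)*det([[7, 5], [-9, -1]]) + (1)*(3)*det([[7, -2], [-9, -8]])
= 378 + 380 + -222
= 536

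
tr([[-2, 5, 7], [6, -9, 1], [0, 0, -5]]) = -16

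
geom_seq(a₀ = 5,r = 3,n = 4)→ [5, 15, 45, 135]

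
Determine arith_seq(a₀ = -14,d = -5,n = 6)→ [-14, -19, -24, -29, -34, -39]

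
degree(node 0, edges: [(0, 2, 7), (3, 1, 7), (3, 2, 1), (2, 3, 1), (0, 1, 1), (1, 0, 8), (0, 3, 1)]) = incident: (0,2), (0,1), (1,0), (0,3)
= 4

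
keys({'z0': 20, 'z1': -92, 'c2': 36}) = ['z0', 'z1', 'c2']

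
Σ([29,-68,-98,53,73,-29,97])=57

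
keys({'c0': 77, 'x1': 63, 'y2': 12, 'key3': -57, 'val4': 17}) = ['c0', 'x1', 'y2', 'key3', 'val4']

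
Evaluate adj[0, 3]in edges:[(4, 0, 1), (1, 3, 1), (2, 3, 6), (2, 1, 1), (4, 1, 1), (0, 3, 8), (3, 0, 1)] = 8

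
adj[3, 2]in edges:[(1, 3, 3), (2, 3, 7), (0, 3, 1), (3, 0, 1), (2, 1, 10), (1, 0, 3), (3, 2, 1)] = 1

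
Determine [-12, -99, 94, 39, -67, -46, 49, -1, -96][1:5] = [-99, 94, 39, -67]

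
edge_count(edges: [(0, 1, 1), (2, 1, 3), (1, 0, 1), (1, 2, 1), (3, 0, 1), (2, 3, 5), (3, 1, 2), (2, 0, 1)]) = 8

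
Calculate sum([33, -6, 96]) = 33 + (-6) + 96
= 123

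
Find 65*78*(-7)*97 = -3442530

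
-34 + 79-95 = -50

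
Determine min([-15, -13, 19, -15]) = -15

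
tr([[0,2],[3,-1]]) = diagonal: 0 + (-1)
= -1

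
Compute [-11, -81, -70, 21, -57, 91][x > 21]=keep x where x > 21: -11✗, -81✗, -70✗, 21✗, -57✗, 91✓
= [91]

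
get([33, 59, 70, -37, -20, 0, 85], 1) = 59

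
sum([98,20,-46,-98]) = 98 + 20 + (-46) + (-98)
= -26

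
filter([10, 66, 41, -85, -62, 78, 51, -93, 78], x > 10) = [66, 41, 78, 51, 78]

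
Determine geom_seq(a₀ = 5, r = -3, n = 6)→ [5, -15, 45, -135, 405, -1215]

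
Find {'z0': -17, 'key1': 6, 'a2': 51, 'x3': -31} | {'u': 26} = {'z0': -17, 'key1': 6, 'a2': 51, 'x3': -31, 'u': 26}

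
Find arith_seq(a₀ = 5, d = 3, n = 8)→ [5, 8, 11, 14, 17, 20, 23, 26]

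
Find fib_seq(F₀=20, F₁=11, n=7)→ [20, 11, 31, 42, 73, 115, 188]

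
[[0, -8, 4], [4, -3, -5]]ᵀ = [[0, 4], [-8, -3], [4, -5]]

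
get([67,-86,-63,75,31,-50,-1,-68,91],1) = -86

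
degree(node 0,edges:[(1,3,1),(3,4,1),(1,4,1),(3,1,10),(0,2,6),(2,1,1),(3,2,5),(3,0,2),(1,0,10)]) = incident: (0,2), (3,0), (1,0)
= 3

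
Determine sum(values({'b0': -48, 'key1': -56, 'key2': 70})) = -34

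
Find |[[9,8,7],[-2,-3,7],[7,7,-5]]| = (1)*(9)*det([[-3, 7], [7, -5]]) + (-1)*(8)*det([[-2, 7], [7, -5]]) + (1)*(7)*det([[-2, -3], [7, 7]])
= -306 + 312 + 49
= 55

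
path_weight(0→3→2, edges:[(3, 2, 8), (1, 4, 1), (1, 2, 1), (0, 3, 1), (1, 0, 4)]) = 9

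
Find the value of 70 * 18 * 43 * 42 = 2275560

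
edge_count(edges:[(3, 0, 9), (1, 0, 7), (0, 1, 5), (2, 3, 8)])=4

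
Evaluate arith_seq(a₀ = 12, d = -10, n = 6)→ [12, 2, -8, -18, -28, -38]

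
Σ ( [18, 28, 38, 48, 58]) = 18 + 28 + 38 + 48 + 58
= 190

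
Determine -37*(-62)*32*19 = 1394752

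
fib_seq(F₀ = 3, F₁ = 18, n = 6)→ [3, 18, 21, 39, 60, 99]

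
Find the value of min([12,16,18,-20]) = -20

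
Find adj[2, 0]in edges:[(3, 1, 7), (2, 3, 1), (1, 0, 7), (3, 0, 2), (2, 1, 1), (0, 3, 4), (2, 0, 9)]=9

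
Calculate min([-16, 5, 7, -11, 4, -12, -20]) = -20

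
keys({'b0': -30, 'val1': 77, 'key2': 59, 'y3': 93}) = ['b0', 'val1', 'key2', 'y3']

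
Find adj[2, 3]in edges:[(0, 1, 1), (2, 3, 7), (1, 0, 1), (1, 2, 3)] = 7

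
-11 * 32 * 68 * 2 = -47872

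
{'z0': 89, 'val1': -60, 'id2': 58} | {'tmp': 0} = {'z0': 89, 'val1': -60, 'id2': 58, 'tmp': 0}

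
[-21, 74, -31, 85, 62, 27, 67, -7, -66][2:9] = [-31, 85, 62, 27, 67, -7, -66]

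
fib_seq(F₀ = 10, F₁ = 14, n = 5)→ [10, 14, 24, 38, 62]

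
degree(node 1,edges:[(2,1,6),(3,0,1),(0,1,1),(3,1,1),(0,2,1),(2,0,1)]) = incident: (2,1), (0,1), (3,1)
= 3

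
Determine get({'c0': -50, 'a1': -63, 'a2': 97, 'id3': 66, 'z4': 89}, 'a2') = 97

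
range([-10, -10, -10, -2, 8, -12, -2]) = 20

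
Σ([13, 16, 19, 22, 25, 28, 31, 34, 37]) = 225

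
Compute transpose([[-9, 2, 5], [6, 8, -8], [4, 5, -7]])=[[-9, 6, 4], [2, 8, 5], [5, -8, -7]]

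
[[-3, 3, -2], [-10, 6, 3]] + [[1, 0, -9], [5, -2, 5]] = [[-2, 3, -11], [-5, 4, 8]]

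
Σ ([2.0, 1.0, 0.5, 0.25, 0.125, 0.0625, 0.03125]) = 2.0 + 1.0 + 0.5 + 0.25 + 0.125 + 0.0625 + 0.03125
= 3.96875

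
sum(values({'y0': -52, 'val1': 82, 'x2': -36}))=(-52) + 82 + (-36)
= -6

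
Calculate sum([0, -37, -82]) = -119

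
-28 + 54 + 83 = 109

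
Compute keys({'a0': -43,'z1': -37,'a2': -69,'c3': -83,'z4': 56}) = ['a0', 'z1', 'a2', 'c3', 'z4']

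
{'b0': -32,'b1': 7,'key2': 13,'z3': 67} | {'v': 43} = {'b0': -32, 'b1': 7, 'key2': 13, 'z3': 67, 'v': 43}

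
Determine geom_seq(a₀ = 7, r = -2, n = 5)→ a_0 = 7*(-2)^0 = 7
a_1 = 7*(-2)^1 = -14
a_2 = 7*(-2)^2 = 28
...
= [7, -14, 28, -56, 112]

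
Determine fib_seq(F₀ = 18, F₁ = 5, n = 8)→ F_2 = F_1 + F_0 = 23
F_3 = F_2 + F_1 = 28
F_4 = F_3 + F_2 = 51
...
= [18, 5, 23, 28, 51, 79, 130, 209]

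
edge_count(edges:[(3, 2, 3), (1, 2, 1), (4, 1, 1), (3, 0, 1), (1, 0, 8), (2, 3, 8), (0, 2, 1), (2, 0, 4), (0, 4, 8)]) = 9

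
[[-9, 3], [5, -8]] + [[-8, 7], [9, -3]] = [[-17, 10], [14, -11]]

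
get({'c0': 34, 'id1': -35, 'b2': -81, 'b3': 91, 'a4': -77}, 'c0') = 34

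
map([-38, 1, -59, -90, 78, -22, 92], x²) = [1444, 1, 3481, 8100, 6084, 484, 8464]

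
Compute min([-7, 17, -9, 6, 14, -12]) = -12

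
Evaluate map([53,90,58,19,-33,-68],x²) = (53)²=2809, (90)²=8100, (58)²=3364, (19)²=361, (-33)²=1089, (-68)²=4624
= [2809, 8100, 3364, 361, 1089, 4624]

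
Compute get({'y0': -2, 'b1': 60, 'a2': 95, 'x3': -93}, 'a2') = 95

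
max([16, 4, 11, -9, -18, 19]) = 19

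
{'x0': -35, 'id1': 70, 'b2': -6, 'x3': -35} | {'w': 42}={'x0': -35, 'id1': 70, 'b2': -6, 'x3': -35, 'w': 42}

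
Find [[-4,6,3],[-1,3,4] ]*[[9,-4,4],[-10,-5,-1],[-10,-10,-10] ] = [[-126, -44, -52], [-79, -51, -47]]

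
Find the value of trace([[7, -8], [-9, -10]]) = -3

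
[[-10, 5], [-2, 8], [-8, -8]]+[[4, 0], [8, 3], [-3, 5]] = [[-6, 5], [6, 11], [-11, -3]]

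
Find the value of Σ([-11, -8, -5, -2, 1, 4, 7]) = (-11) + (-8) + (-5) + (-2) + 1 + 4 + 7
= -14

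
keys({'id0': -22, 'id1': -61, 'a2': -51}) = ['id0', 'id1', 'a2']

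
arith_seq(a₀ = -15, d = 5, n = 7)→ a_0 = -15 + 0*5 = -15
a_1 = -15 + 1*5 = -10
a_2 = -15 + 2*5 = -5
...
= [-15, -10, -5, 0, 5, 10, 15]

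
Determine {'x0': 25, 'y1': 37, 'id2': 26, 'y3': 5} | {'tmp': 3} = {'x0': 25, 'y1': 37, 'id2': 26, 'y3': 5, 'tmp': 3}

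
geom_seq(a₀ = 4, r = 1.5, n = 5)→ [4.0, 6.0, 9.0, 13.5, 20.25]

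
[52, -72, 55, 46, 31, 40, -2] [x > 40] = keep x where x > 40: 52✓, -72✗, 55✓, 46✓, 31✗, 40✗, -2✗
= [52, 55, 46]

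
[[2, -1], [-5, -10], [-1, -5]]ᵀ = [[2, -5, -1], [-1, -10, -5]]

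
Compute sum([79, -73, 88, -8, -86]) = 0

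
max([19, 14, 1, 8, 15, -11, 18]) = 19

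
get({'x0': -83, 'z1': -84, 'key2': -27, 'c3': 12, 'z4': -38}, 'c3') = 12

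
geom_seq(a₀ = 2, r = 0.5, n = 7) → a_0 = 2*0.5^0 = 2.0
a_1 = 2*0.5^1 = 1.0
a_2 = 2*0.5^2 = 0.5
...
= [2.0, 1.0, 0.5, 0.25, 0.125, 0.0625, 0.03125]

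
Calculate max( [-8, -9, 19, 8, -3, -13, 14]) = 19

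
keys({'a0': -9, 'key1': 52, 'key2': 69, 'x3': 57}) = ['a0', 'key1', 'key2', 'x3']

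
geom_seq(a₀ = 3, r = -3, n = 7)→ [3, -9, 27, -81, 243, -729, 2187]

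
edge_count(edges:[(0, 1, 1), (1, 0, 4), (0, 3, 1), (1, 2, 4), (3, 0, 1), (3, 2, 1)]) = 6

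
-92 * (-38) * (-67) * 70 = -16396240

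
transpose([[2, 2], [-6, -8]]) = [[2, -6], [2, -8]]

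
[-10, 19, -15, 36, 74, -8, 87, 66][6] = 87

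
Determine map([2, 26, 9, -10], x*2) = 2*2=4, 26*2=52, 9*2=18, -10*2=-20
= [4, 52, 18, -20]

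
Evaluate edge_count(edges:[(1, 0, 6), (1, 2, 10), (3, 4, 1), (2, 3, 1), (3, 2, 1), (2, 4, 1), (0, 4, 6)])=7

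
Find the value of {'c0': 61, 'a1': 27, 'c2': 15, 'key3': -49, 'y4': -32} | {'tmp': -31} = {'c0': 61, 'a1': 27, 'c2': 15, 'key3': -49, 'y4': -32, 'tmp': -31}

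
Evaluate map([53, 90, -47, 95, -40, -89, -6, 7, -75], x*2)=53*2=106, 90*2=180, -47*2=-94, 95*2=190, -40*2=-80, -89*2=-178, -6*2=-12, 7*2=14, -75*2=-150
= [106, 180, -94, 190, -80, -178, -12, 14, -150]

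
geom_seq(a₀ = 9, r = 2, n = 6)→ a_0 = 9*2^0 = 9
a_1 = 9*2^1 = 18
a_2 = 9*2^2 = 36
...
= [9, 18, 36, 72, 144, 288]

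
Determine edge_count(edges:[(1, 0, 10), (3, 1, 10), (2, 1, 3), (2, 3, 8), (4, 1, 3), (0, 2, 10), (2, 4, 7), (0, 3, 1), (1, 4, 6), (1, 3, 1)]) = 10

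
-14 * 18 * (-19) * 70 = 335160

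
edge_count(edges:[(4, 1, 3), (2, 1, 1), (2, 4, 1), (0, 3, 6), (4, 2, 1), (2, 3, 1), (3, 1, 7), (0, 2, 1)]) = 8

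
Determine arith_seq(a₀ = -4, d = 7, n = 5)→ [-4, 3, 10, 17, 24]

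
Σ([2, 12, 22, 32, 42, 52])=2 + 12 + 22 + 32 + 42 + 52
= 162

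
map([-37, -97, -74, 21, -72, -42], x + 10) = -37+10=-27, -97+10=-87, -74+10=-64, 21+10=31, -72+10=-62, -42+10=-32
= [-27, -87, -64, 31, -62, -32]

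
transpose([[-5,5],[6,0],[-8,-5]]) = [[-5, 6, -8], [5, 0, -5]]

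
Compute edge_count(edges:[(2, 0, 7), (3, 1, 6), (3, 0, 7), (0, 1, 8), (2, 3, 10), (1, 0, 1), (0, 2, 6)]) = 7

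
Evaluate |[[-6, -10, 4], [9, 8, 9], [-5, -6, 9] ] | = 448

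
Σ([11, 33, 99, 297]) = 11 + 33 + 99 + 297
= 440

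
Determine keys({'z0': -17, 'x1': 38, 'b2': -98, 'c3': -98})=['z0', 'x1', 'b2', 'c3']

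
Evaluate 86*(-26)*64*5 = -715520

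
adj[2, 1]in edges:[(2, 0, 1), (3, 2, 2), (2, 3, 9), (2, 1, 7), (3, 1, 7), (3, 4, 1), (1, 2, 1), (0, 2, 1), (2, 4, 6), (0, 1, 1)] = 7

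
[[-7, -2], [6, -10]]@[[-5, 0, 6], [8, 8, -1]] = [[19, -16, -40], [-110, -80, 46]]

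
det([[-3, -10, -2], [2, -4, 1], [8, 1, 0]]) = -145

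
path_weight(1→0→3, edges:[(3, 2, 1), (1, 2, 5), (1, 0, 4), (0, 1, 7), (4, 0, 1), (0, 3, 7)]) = 11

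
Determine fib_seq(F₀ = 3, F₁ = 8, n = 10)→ [3, 8, 11, 19, 30, 49, 79, 128, 207, 335]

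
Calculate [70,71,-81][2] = -81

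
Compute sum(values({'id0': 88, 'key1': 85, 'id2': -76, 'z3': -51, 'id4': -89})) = 88 + 85 + (-76) + (-51) + (-89)
= -43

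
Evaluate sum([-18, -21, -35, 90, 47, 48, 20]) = 131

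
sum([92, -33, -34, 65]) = 90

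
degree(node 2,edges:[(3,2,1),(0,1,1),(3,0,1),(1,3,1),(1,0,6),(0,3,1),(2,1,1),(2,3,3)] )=3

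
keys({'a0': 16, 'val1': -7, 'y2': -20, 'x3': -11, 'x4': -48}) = ['a0', 'val1', 'y2', 'x3', 'x4']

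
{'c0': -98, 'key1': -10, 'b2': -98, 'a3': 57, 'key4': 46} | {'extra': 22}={'c0': -98, 'key1': -10, 'b2': -98, 'a3': 57, 'key4': 46, 'extra': 22}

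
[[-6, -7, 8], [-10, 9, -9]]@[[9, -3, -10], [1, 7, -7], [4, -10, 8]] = C[0][0] = (-6)*(9) + (-7)*(1) + (8)*(4) = -29
C[0][1] = (-6)*(-3) + (-7)*(7) + (8)*(-10) = -111
C[0][2] = (-6)*(-10) + (-7)*(-7) + (8)*(8) = 173
C[1][0] = (-10)*(9) + (9)*(1) + (-9)*(4) = -117
C[1][1] = (-10)*(-3) + (9)*(7) + (-9)*(-10) = 183
C[1][2] = (-10)*(-10) + (9)*(-7) + (-9)*(8) = -35
= [[-29, -111, 173], [-117, 183, -35]]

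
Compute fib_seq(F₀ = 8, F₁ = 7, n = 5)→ [8, 7, 15, 22, 37]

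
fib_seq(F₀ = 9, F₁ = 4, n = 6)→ F_2 = F_1 + F_0 = 13
F_3 = F_2 + F_1 = 17
F_4 = F_3 + F_2 = 30
...
= [9, 4, 13, 17, 30, 47]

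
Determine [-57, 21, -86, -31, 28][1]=21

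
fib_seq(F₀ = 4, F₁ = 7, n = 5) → [4, 7, 11, 18, 29]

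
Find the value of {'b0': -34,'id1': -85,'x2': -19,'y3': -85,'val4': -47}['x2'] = -19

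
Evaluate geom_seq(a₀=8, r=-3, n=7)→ [8, -24, 72, -216, 648, -1944, 5832]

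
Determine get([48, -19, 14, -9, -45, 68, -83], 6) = -83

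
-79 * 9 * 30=-21330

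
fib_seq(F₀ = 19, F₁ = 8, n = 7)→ F_2 = F_1 + F_0 = 27
F_3 = F_2 + F_1 = 35
F_4 = F_3 + F_2 = 62
...
= [19, 8, 27, 35, 62, 97, 159]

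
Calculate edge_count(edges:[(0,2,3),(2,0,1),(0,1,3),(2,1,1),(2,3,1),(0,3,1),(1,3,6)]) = 7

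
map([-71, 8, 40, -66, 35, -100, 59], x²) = (-71)²=5041, (8)²=64, (40)²=1600, (-66)²=4356, (35)²=1225, (-100)²=10000, (59)²=3481
= [5041, 64, 1600, 4356, 1225, 10000, 3481]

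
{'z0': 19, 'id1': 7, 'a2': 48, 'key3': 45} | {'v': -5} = {'z0': 19, 'id1': 7, 'a2': 48, 'key3': 45, 'v': -5}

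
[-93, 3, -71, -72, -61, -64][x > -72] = keep x where x > -72: -93✗, 3✓, -71✓, -72✗, -61✓, -64✓
= [3, -71, -61, -64]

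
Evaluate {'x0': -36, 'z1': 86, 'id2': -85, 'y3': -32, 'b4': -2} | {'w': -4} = {'x0': -36, 'z1': 86, 'id2': -85, 'y3': -32, 'b4': -2, 'w': -4}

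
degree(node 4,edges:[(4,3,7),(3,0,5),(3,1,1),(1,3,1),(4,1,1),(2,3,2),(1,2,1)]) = 2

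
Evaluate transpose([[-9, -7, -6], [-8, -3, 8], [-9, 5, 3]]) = [[-9, -8, -9], [-7, -3, 5], [-6, 8, 3]]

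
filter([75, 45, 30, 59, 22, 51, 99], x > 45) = keep x where x > 45: 75✓, 45✗, 30✗, 59✓, 22✗, 51✓, 99✓
= [75, 59, 51, 99]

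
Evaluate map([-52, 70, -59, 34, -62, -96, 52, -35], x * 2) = -52*2=-104, 70*2=140, -59*2=-118, 34*2=68, -62*2=-124, -96*2=-192, 52*2=104, -35*2=-70
= [-104, 140, -118, 68, -124, -192, 104, -70]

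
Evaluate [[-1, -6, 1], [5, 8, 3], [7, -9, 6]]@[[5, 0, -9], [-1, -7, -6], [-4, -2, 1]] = C[0][0] = (-1)*(5) + (-6)*(-1) + (1)*(-4) = -3
C[0][1] = (-1)*(0) + (-6)*(-7) + (1)*(-2) = 40
C[0][2] = (-1)*(-9) + (-6)*(-6) + (1)*(1) = 46
C[1][0] = (5)*(5) + (8)*(-1) + (3)*(-4) = 5
C[1][1] = (5)*(0) + (8)*(-7) + (3)*(-2) = -62
C[1][2] = (5)*(-9) + (8)*(-6) + (3)*(1) = -90
... (3 more cells)
= [[-3, 40, 46], [5, -62, -90], [20, 51, -3]]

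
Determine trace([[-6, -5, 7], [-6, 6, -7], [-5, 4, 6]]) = diagonal: (-6) + 6 + 6
= 6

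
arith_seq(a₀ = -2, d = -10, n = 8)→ [-2, -12, -22, -32, -42, -52, -62, -72]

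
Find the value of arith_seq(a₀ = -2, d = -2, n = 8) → a_0 = -2 + 0*-2 = -2
a_1 = -2 + 1*-2 = -4
a_2 = -2 + 2*-2 = -6
...
= [-2, -4, -6, -8, -10, -12, -14, -16]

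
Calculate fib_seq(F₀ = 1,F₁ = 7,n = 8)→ F_2 = F_1 + F_0 = 8
F_3 = F_2 + F_1 = 15
F_4 = F_3 + F_2 = 23
...
= [1, 7, 8, 15, 23, 38, 61, 99]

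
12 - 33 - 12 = -33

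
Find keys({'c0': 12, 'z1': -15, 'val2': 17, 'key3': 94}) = ['c0', 'z1', 'val2', 'key3']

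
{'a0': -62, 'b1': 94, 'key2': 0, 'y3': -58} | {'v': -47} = {'a0': -62, 'b1': 94, 'key2': 0, 'y3': -58, 'v': -47}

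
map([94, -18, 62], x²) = [8836, 324, 3844]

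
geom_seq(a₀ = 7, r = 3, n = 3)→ a_0 = 7*3^0 = 7
a_1 = 7*3^1 = 21
a_2 = 7*3^2 = 63
= [7, 21, 63]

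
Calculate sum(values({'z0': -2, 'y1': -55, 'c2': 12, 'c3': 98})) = 53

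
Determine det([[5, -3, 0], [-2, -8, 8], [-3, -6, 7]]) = -10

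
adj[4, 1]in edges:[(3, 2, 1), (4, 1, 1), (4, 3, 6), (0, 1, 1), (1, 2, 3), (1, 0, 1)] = 1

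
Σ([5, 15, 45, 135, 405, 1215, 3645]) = 5465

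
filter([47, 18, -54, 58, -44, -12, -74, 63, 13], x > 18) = [47, 58, 63]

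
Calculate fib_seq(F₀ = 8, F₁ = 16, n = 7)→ [8, 16, 24, 40, 64, 104, 168]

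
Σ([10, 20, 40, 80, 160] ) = 10 + 20 + 40 + 80 + 160
= 310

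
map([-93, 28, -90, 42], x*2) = -93*2=-186, 28*2=56, -90*2=-180, 42*2=84
= [-186, 56, -180, 84]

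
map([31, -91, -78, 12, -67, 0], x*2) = 31*2=62, -91*2=-182, -78*2=-156, 12*2=24, -67*2=-134, 0*2=0
= [62, -182, -156, 24, -134, 0]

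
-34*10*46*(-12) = 187680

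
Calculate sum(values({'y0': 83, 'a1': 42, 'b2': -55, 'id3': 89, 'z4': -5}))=154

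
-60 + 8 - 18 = -70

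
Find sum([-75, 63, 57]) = 45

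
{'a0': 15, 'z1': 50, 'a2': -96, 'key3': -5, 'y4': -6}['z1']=50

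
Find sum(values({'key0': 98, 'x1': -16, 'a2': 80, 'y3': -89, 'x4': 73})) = 98 + (-16) + 80 + (-89) + 73
= 146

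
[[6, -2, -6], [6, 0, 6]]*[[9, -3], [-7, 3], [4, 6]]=[[44, -60], [78, 18]]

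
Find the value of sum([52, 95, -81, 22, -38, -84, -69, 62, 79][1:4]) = slice → [95, -81, 22]
95 + (-81) + 22
= 36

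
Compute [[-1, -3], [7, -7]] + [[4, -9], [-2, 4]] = [[3, -12], [5, -3]]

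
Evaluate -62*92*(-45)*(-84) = -21561120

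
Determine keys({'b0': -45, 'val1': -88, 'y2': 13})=['b0', 'val1', 'y2']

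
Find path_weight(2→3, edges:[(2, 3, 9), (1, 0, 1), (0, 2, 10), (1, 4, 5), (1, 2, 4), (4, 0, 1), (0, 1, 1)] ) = w(2→3)=9
= 9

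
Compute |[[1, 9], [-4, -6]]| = 30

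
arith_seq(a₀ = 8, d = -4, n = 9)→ [8, 4, 0, -4, -8, -12, -16, -20, -24]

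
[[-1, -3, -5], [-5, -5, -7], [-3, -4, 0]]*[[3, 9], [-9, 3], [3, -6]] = C[0][0] = (-1)*(3) + (-3)*(-9) + (-5)*(3) = 9
C[0][1] = (-1)*(9) + (-3)*(3) + (-5)*(-6) = 12
C[1][0] = (-5)*(3) + (-5)*(-9) + (-7)*(3) = 9
C[1][1] = (-5)*(9) + (-5)*(3) + (-7)*(-6) = -18
C[2][0] = (-3)*(3) + (-4)*(-9) + (0)*(3) = 27
C[2][1] = (-3)*(9) + (-4)*(3) + (0)*(-6) = -39
= [[9, 12], [9, -18], [27, -39]]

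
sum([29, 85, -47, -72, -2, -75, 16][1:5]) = slice → [85, -47, -72, -2]
85 + (-47) + (-72) + (-2)
= -36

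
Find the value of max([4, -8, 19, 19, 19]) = 19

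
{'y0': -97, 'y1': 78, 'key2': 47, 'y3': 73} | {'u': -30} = {'y0': -97, 'y1': 78, 'key2': 47, 'y3': 73, 'u': -30}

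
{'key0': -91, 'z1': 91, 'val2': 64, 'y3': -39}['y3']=-39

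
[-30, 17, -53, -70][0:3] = [-30, 17, -53]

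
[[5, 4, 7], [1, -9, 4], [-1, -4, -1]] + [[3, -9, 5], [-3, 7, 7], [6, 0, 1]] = [[8, -5, 12], [-2, -2, 11], [5, -4, 0]]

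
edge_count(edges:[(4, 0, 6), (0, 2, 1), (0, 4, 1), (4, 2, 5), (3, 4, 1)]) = 5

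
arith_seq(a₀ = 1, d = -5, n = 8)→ [1, -4, -9, -14, -19, -24, -29, -34]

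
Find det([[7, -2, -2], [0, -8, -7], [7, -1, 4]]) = -287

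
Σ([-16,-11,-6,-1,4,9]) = (-16) + (-11) + (-6) + (-1) + 4 + 9
= -21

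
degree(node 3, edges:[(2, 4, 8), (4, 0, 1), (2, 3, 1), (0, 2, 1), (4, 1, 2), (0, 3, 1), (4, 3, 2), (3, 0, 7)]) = incident: (2,3), (0,3), (4,3), (3,0)
= 4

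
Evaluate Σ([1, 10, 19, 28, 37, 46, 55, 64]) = 260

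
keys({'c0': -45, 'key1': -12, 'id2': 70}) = ['c0', 'key1', 'id2']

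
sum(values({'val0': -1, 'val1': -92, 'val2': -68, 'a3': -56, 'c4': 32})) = -185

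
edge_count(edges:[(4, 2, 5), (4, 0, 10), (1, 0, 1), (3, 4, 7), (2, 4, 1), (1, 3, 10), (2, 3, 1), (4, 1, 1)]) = 8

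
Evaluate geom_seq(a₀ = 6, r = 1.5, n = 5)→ [6.0, 9.0, 13.5, 20.25, 30.375]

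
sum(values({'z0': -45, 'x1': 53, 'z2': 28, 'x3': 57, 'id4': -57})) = 36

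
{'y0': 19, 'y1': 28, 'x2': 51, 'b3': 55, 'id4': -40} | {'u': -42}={'y0': 19, 'y1': 28, 'x2': 51, 'b3': 55, 'id4': -40, 'u': -42}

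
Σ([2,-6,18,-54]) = 2 + -6 + 18 + -54
= -40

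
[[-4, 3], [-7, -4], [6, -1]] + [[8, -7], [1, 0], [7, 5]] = [[4, -4], [-6, -4], [13, 4]]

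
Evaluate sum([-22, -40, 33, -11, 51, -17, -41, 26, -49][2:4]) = 22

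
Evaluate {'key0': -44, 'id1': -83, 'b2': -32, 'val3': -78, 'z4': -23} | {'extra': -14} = {'key0': -44, 'id1': -83, 'b2': -32, 'val3': -78, 'z4': -23, 'extra': -14}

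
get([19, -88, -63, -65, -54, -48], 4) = -54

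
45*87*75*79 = 23196375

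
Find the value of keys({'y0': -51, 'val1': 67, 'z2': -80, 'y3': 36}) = ['y0', 'val1', 'z2', 'y3']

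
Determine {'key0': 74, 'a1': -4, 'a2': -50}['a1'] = -4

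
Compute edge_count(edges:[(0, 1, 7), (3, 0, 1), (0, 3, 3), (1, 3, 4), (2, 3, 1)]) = 5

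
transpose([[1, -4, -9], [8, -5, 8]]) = [[1, 8], [-4, -5], [-9, 8]]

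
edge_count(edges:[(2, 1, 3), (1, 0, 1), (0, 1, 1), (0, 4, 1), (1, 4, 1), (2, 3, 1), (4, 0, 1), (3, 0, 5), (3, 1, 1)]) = 9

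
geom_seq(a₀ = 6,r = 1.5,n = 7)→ [6.0, 9.0, 13.5, 20.25, 30.375, 45.5625, 68.34375]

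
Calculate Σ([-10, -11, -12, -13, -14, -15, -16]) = (-10) + (-11) + (-12) + (-13) + (-14) + (-15) + (-16)
= -91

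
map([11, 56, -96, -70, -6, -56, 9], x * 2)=[22, 112, -192, -140, -12, -112, 18]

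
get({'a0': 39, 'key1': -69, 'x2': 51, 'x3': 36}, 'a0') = 39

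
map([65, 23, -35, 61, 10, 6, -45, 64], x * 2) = [130, 46, -70, 122, 20, 12, -90, 128]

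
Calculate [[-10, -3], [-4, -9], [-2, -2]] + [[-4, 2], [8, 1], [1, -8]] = [[-14, -1], [4, -8], [-1, -10]]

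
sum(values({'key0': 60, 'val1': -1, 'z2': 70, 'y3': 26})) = 60 + (-1) + 70 + 26
= 155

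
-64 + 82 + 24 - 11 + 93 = 124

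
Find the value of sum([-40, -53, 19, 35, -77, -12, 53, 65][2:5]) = slice → [19, 35, -77]
19 + 35 + (-77)
= -23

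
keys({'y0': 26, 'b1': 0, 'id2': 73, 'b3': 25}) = ['y0', 'b1', 'id2', 'b3']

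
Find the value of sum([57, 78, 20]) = 57 + 78 + 20
= 155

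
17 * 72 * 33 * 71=2867832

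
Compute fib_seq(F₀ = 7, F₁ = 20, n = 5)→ F_2 = F_1 + F_0 = 27
F_3 = F_2 + F_1 = 47
F_4 = F_3 + F_2 = 74
= [7, 20, 27, 47, 74]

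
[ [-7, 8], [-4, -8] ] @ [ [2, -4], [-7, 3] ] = [[-70, 52], [48, -8]]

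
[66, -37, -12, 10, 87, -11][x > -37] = keep x where x > -37: 66✓, -37✗, -12✓, 10✓, 87✓, -11✓
= [66, -12, 10, 87, -11]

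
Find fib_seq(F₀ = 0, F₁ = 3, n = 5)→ F_2 = F_1 + F_0 = 3
F_3 = F_2 + F_1 = 6
F_4 = F_3 + F_2 = 9
= [0, 3, 3, 6, 9]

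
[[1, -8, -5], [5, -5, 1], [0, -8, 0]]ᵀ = [[1, 5, 0], [-8, -5, -8], [-5, 1, 0]]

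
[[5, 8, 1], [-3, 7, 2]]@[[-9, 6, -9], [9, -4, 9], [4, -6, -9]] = C[0][0] = (5)*(-9) + (8)*(9) + (1)*(4) = 31
C[0][1] = (5)*(6) + (8)*(-4) + (1)*(-6) = -8
C[0][2] = (5)*(-9) + (8)*(9) + (1)*(-9) = 18
C[1][0] = (-3)*(-9) + (7)*(9) + (2)*(4) = 98
C[1][1] = (-3)*(6) + (7)*(-4) + (2)*(-6) = -58
C[1][2] = (-3)*(-9) + (7)*(9) + (2)*(-9) = 72
= [[31, -8, 18], [98, -58, 72]]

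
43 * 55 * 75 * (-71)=-12593625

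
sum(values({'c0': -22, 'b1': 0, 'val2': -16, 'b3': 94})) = (-22) + 0 + (-16) + 94
= 56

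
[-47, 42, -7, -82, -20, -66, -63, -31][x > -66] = keep x where x > -66: -47✓, 42✓, -7✓, -82✗, -20✓, -66✗, -63✓, -31✓
= [-47, 42, -7, -20, -63, -31]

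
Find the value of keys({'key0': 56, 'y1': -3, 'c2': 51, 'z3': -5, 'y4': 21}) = ['key0', 'y1', 'c2', 'z3', 'y4']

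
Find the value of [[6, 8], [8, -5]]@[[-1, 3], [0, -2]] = [[-6, 2], [-8, 34]]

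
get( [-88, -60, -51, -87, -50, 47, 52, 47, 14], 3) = -87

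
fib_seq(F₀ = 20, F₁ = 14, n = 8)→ F_2 = F_1 + F_0 = 34
F_3 = F_2 + F_1 = 48
F_4 = F_3 + F_2 = 82
...
= [20, 14, 34, 48, 82, 130, 212, 342]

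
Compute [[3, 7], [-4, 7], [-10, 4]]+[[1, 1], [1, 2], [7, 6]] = [[4, 8], [-3, 9], [-3, 10]]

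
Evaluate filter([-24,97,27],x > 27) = keep x where x > 27: -24✗, 97✓, 27✗
= [97]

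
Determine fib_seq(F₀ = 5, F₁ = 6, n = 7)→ [5, 6, 11, 17, 28, 45, 73]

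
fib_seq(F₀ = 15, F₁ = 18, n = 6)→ [15, 18, 33, 51, 84, 135]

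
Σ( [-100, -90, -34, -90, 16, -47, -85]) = -430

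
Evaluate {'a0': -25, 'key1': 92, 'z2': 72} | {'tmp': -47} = {'a0': -25, 'key1': 92, 'z2': 72, 'tmp': -47}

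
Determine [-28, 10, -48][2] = -48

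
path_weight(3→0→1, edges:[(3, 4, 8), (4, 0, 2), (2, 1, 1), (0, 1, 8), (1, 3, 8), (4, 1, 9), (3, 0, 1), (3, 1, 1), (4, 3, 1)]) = 9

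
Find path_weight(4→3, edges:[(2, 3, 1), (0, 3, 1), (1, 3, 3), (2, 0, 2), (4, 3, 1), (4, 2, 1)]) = 1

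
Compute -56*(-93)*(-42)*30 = -6562080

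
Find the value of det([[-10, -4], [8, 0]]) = (-10)*(0) - (-4)*(8)
= 32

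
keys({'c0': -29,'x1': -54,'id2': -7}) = ['c0', 'x1', 'id2']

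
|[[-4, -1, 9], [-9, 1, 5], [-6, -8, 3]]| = (1)*(-4)*det([[1, 5], [-8, 3]]) + (-1)*(-1)*det([[-9, 5], [-6, 3]]) + (1)*(9)*det([[-9, 1], [-6, -8]])
= -172 + 3 + 702
= 533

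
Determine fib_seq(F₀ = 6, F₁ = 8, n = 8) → [6, 8, 14, 22, 36, 58, 94, 152]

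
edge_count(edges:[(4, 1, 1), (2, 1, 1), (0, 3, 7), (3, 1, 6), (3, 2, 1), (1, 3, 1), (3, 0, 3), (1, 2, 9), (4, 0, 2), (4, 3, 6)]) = 10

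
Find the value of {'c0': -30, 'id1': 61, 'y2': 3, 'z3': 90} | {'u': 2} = {'c0': -30, 'id1': 61, 'y2': 3, 'z3': 90, 'u': 2}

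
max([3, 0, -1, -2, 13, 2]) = 13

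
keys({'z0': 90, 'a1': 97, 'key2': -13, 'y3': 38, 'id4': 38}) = ['z0', 'a1', 'key2', 'y3', 'id4']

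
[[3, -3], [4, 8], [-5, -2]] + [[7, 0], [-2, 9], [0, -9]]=[[10, -3], [2, 17], [-5, -11]]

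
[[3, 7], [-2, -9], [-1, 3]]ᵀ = [[3, -2, -1], [7, -9, 3]]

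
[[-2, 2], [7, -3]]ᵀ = [[-2, 7], [2, -3]]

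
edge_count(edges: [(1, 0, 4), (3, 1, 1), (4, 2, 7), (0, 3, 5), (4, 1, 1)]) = 5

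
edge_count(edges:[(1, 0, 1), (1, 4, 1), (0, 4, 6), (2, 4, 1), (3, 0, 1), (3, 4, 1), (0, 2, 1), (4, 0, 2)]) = 8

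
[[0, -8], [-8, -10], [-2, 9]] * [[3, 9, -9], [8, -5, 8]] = [[-64, 40, -64], [-104, -22, -8], [66, -63, 90]]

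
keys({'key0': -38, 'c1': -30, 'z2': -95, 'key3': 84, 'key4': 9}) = ['key0', 'c1', 'z2', 'key3', 'key4']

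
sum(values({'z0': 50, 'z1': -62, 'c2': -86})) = -98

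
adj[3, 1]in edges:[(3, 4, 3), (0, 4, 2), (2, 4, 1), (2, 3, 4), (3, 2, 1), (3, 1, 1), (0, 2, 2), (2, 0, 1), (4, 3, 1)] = 1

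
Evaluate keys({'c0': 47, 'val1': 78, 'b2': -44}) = ['c0', 'val1', 'b2']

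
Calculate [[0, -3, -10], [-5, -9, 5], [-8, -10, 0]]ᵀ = [[0, -5, -8], [-3, -9, -10], [-10, 5, 0]]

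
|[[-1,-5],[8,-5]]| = (-1)*(-5) - (-5)*(8)
= 45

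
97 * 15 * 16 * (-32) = -744960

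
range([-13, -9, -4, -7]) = 9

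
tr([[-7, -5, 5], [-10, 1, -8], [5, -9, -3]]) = -9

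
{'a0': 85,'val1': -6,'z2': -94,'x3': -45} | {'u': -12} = {'a0': 85, 'val1': -6, 'z2': -94, 'x3': -45, 'u': -12}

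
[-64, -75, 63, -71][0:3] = [-64, -75, 63]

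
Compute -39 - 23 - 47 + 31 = -78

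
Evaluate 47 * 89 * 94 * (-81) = -31849362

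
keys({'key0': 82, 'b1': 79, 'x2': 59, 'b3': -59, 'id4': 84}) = ['key0', 'b1', 'x2', 'b3', 'id4']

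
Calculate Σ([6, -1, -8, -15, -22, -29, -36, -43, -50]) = 6 + (-1) + (-8) + (-15) + (-22) + (-29) + (-36) + (-43) + (-50)
= -198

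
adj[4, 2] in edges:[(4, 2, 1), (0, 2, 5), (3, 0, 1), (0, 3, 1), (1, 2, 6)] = 1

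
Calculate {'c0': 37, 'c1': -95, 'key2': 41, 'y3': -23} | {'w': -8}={'c0': 37, 'c1': -95, 'key2': 41, 'y3': -23, 'w': -8}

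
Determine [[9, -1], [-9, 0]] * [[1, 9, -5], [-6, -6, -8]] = C[0][0] = (9)*(1) + (-1)*(-6) = 15
C[0][1] = (9)*(9) + (-1)*(-6) = 87
C[0][2] = (9)*(-5) + (-1)*(-8) = -37
C[1][0] = (-9)*(1) + (0)*(-6) = -9
C[1][1] = (-9)*(9) + (0)*(-6) = -81
C[1][2] = (-9)*(-5) + (0)*(-8) = 45
= [[15, 87, -37], [-9, -81, 45]]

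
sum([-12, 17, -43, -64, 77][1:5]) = slice → [17, -43, -64, 77]
17 + (-43) + (-64) + 77
= -13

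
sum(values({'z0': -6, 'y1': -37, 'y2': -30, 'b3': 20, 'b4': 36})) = (-6) + (-37) + (-30) + 20 + 36
= -17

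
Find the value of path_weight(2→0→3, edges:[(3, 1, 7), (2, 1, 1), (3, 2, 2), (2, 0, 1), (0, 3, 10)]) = 11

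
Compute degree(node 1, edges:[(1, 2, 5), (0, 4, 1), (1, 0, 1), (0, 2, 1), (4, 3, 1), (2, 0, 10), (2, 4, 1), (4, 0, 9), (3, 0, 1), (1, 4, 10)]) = 3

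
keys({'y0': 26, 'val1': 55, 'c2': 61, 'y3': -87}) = ['y0', 'val1', 'c2', 'y3']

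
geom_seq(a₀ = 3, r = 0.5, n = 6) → [3.0, 1.5, 0.75, 0.375, 0.1875, 0.09375]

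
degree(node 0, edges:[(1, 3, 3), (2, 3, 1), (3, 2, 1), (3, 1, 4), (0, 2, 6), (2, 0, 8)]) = incident: (0,2), (2,0)
= 2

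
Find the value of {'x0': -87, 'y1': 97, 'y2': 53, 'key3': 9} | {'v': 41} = {'x0': -87, 'y1': 97, 'y2': 53, 'key3': 9, 'v': 41}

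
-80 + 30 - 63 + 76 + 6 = -31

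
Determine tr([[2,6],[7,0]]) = diagonal: 2 + 0
= 2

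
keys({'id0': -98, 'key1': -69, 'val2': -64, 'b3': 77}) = ['id0', 'key1', 'val2', 'b3']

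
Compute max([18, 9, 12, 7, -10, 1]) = 18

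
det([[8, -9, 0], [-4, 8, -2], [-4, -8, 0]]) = -200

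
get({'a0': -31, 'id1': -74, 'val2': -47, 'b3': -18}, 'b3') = -18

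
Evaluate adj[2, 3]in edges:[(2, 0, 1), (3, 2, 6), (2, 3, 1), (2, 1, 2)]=1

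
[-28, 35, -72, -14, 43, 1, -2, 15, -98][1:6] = [35, -72, -14, 43, 1]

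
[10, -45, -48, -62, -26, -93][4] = -26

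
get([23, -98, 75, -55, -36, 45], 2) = 75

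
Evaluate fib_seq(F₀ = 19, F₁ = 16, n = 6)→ F_2 = F_1 + F_0 = 35
F_3 = F_2 + F_1 = 51
F_4 = F_3 + F_2 = 86
...
= [19, 16, 35, 51, 86, 137]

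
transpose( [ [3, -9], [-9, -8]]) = [[3, -9], [-9, -8]]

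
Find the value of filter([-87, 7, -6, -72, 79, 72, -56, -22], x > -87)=keep x where x > -87: -87✗, 7✓, -6✓, -72✓, 79✓, 72✓, -56✓, -22✓
= [7, -6, -72, 79, 72, -56, -22]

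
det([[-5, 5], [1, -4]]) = (-5)*(-4) - (5)*(1)
= 15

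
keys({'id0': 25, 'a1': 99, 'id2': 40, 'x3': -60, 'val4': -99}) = ['id0', 'a1', 'id2', 'x3', 'val4']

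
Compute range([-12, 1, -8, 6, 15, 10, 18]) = 30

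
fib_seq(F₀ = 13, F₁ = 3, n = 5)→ F_2 = F_1 + F_0 = 16
F_3 = F_2 + F_1 = 19
F_4 = F_3 + F_2 = 35
= [13, 3, 16, 19, 35]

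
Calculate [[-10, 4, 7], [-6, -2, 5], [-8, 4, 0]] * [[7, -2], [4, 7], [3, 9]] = C[0][0] = (-10)*(7) + (4)*(4) + (7)*(3) = -33
C[0][1] = (-10)*(-2) + (4)*(7) + (7)*(9) = 111
C[1][0] = (-6)*(7) + (-2)*(4) + (5)*(3) = -35
C[1][1] = (-6)*(-2) + (-2)*(7) + (5)*(9) = 43
C[2][0] = (-8)*(7) + (4)*(4) + (0)*(3) = -40
C[2][1] = (-8)*(-2) + (4)*(7) + (0)*(9) = 44
= [[-33, 111], [-35, 43], [-40, 44]]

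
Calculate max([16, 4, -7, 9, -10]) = 16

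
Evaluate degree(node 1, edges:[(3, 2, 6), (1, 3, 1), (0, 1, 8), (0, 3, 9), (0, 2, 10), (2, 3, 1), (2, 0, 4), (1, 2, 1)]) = incident: (1,3), (0,1), (1,2)
= 3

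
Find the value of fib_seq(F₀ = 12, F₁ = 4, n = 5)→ [12, 4, 16, 20, 36]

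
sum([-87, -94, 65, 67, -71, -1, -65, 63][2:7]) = slice → [65, 67, -71, -1, -65]
65 + 67 + (-71) + (-1) + (-65)
= -5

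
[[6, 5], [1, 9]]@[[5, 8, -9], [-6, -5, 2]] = C[0][0] = (6)*(5) + (5)*(-6) = 0
C[0][1] = (6)*(8) + (5)*(-5) = 23
C[0][2] = (6)*(-9) + (5)*(2) = -44
C[1][0] = (1)*(5) + (9)*(-6) = -49
C[1][1] = (1)*(8) + (9)*(-5) = -37
C[1][2] = (1)*(-9) + (9)*(2) = 9
= [[0, 23, -44], [-49, -37, 9]]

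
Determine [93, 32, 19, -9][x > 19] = keep x where x > 19: 93✓, 32✓, 19✗, -9✗
= [93, 32]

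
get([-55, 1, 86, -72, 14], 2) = 86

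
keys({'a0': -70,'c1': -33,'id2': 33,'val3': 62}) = ['a0', 'c1', 'id2', 'val3']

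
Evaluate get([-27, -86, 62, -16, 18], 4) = 18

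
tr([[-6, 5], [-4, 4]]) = -2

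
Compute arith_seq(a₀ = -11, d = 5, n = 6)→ [-11, -6, -1, 4, 9, 14]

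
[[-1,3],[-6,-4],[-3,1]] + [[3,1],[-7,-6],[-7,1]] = [[2, 4], [-13, -10], [-10, 2]]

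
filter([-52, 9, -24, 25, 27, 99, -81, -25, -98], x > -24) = [9, 25, 27, 99]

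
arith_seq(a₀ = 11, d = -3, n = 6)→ [11, 8, 5, 2, -1, -4]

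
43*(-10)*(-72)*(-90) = -2786400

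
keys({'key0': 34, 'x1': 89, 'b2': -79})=['key0', 'x1', 'b2']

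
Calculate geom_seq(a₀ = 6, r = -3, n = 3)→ a_0 = 6*(-3)^0 = 6
a_1 = 6*(-3)^1 = -18
a_2 = 6*(-3)^2 = 54
= [6, -18, 54]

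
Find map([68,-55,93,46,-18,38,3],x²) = [4624, 3025, 8649, 2116, 324, 1444, 9]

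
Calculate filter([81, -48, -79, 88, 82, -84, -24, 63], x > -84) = keep x where x > -84: 81✓, -48✓, -79✓, 88✓, 82✓, -84✗, -24✓, 63✓
= [81, -48, -79, 88, 82, -24, 63]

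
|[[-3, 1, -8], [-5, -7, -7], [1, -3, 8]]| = 88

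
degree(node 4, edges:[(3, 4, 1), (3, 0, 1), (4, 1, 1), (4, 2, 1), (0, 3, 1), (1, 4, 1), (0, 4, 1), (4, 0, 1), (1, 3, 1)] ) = 6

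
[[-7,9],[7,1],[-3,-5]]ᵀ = [[-7, 7, -3], [9, 1, -5]]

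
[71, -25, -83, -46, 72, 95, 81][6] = 81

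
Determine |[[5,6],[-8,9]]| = (5)*(9) - (6)*(-8)
= 93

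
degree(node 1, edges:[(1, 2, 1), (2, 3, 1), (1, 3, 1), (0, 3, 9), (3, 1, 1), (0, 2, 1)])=incident: (1,2), (1,3), (3,1)
= 3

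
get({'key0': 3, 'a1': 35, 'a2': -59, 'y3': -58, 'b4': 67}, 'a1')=35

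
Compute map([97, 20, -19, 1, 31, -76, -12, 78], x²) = (97)²=9409, (20)²=400, (-19)²=361, (1)²=1, (31)²=961, (-76)²=5776, (-12)²=144, (78)²=6084
= [9409, 400, 361, 1, 961, 5776, 144, 6084]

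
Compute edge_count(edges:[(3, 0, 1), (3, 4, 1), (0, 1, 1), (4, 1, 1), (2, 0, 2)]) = 5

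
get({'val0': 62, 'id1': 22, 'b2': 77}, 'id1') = 22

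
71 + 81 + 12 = 164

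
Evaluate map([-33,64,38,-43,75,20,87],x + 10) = -33+10=-23, 64+10=74, 38+10=48, -43+10=-33, 75+10=85, 20+10=30, 87+10=97
= [-23, 74, 48, -33, 85, 30, 97]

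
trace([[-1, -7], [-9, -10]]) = diagonal: (-1) + (-10)
= -11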